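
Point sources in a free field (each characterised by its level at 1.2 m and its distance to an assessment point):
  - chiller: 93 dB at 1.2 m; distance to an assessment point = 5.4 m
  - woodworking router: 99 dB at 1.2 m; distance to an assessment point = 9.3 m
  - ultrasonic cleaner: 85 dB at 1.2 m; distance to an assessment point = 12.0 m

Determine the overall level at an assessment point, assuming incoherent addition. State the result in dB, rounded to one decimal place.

First find each source's level at the receiver (point-source: −20·log₁₀(r/r_ref)), then combine on an intensity basis.
chiller: 93 − 20·log₁₀(5.4/1.2) = 93 − 13.06 = 79.94 dB.
woodworking router: 99 − 20·log₁₀(9.3/1.2) = 99 − 17.79 = 81.21 dB.
ultrasonic cleaner: 85 − 20·log₁₀(12.0/1.2) = 85 − 20.00 = 65.00 dB.
Σ 10^(L/10) = 2.339e+08 → L_total = 10·log₁₀(2.339e+08) = 83.69 dB.

83.7 dB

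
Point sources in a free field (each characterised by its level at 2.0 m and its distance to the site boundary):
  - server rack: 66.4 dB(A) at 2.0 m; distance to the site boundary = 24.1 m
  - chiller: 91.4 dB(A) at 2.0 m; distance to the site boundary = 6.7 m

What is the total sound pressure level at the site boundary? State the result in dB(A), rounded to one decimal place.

80.9 dB(A)

First find each source's level at the receiver (point-source: −20·log₁₀(r/r_ref)), then combine on an intensity basis.
server rack: 66.4 − 20·log₁₀(24.1/2.0) = 66.4 − 21.62 = 44.78 dB(A).
chiller: 91.4 − 20·log₁₀(6.7/2.0) = 91.4 − 10.50 = 80.90 dB(A).
Σ 10^(L/10) = 1.230e+08 → L_total = 10·log₁₀(1.230e+08) = 80.90 dB(A).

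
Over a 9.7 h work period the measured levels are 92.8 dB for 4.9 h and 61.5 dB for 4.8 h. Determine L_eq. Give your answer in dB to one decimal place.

L_eq = 10·log₁₀[(1/T)·Σ tᵢ·10^(Lᵢ/10)] with T = 9.7 h.
Σ tᵢ·10^(Lᵢ/10) = 4.9·10^(92.8/10) + 4.8·10^(61.5/10) = 9.344e+09.
L_eq = 10·log₁₀(9.344e+09/9.7) = 89.84 dB.

89.8 dB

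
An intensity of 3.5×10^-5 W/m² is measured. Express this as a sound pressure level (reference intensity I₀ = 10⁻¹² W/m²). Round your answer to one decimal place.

75.4 dB

Dividing by I₀ shifts the exponent by 12: I/I₀ = 3.5×10^7.
L = 10·(0.5441 + 7) = 75.44 dB.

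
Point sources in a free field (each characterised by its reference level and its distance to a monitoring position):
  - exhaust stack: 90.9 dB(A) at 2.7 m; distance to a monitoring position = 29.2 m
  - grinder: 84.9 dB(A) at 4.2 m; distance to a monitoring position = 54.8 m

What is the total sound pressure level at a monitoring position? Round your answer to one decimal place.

Propagate each source to the receiver with L = L_ref − 20·log₁₀(r/r_ref), then add intensities.
exhaust stack: 90.9 − 20·log₁₀(29.2/2.7) = 90.9 − 20.68 = 70.22 dB(A).
grinder: 84.9 − 20·log₁₀(54.8/4.2) = 84.9 − 22.31 = 62.59 dB(A).
Σ 10^(L/10) = 1.233e+07 → L_total = 10·log₁₀(1.233e+07) = 70.91 dB(A).

70.9 dB(A)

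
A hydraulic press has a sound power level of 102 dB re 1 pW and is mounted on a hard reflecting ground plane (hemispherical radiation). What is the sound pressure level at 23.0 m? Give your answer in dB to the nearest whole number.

Free-field hemispherical radiation: L_p = L_w − 10·log₁₀(2π·r²), r = 23.0 m.
2π·r² = 3324 m², 10·log₁₀ of that is 35.216 dB.
L_p = 102 − 35.216 = 66.78 dB.

67 dB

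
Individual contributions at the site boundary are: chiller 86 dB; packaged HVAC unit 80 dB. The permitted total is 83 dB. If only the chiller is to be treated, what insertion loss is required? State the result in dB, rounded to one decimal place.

6.0 dB

Everything except the chiller sums to 10^(80/10) = 1.000e+08 in linear terms, 80.00 dB.
To meet 83 dB overall, the treated chiller may contribute at most 10^(83/10) − 1.000e+08 = 9.953e+07, i.e. 79.98 dB.
Required insertion loss = 86 − 79.98 = 6.02 dB.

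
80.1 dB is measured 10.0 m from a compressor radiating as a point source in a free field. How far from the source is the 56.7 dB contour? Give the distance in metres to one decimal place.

147.9 m

For a point source L₁ − L₂ = 20·log₁₀(r₂/r₁), so r₂ = r₁·10^((L₁−L₂)/20).
r₂ = 10.0·10^((80.1−56.7)/20) = 10.0·10^(23.4/20) = 147.91 m.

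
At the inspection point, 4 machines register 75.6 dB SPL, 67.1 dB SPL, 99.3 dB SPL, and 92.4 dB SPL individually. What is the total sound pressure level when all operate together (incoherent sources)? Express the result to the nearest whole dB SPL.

Incoherent sources combine by intensity addition: L_total = 10·log₁₀(Σ 10^(L_i/10)).
Σ 10^(L/10) = 10^(75.6/10) + 10^(67.1/10) + 10^(99.3/10) + 10^(92.4/10) = 1.029e+10.
L_total = 10·log₁₀(1.029e+10) = 100.12 dB SPL.

100 dB SPL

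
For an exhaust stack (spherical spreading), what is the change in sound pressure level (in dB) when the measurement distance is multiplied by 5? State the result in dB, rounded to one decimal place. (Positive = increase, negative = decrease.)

Point-source spreading: ΔL = −20·log₁₀(r₂/r₁).
ΔL = −20·log₁₀(5) = -13.98 dB.

-14.0 dB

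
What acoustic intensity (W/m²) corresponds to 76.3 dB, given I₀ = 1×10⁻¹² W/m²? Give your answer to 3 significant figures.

4.27e-05 W/m²

I/I₀ = 10^(76.3/10) = 4.266e+07, so I = 4.266e+07 × 10⁻¹² W/m².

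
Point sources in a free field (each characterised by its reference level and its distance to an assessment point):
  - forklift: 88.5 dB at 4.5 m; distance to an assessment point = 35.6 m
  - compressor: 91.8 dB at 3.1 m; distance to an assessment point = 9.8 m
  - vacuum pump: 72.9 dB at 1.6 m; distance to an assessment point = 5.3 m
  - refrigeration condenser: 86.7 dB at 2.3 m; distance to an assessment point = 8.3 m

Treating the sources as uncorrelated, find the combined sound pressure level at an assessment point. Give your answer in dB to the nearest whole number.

83 dB

Apply inverse-square spreading to bring every level to the receiver, then sum 10^(L/10).
forklift: 88.5 − 20·log₁₀(35.6/4.5) = 88.5 − 17.96 = 70.54 dB.
compressor: 91.8 − 20·log₁₀(9.8/3.1) = 91.8 − 10.00 = 81.80 dB.
vacuum pump: 72.9 − 20·log₁₀(5.3/1.6) = 72.9 − 10.40 = 62.50 dB.
refrigeration condenser: 86.7 − 20·log₁₀(8.3/2.3) = 86.7 − 11.15 = 75.55 dB.
Σ 10^(L/10) = 2.005e+08 → L_total = 10·log₁₀(2.005e+08) = 83.02 dB.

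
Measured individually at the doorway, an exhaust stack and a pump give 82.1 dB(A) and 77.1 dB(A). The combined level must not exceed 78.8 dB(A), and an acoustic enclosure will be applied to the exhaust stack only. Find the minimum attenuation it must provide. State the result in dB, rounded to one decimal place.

Fixed contribution from the other source: Σ 10^(L/10) = 10^(77.1/10) = 5.129e+07 (77.10 dB(A)).
The limit corresponds to 10^(78.8/10) = 7.586e+07; subtracting the fixed part leaves 2.457e+07 for the exhaust stack, i.e. 73.90 dB(A).
So the exhaust stack must be reduced from 82.1 to 73.90 dB(A): IL = 8.20 dB.

8.2 dB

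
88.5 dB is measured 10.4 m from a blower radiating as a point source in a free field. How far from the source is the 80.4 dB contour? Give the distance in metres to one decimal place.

The 8.1 dB drop corresponds to a distance ratio of 10^(8.1/20) for a point source.
r₂ = 10.4·10^((88.5−80.4)/20) = 10.4·10^(8.1/20) = 26.43 m.

26.4 m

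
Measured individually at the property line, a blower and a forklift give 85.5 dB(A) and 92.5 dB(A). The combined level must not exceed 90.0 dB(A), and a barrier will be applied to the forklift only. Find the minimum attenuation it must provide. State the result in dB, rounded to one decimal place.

4.4 dB

Everything except the forklift sums to 10^(85.5/10) = 3.548e+08 in linear terms, 85.50 dB(A).
The limit corresponds to 10^(90.0/10) = 1.000e+09; subtracting the fixed part leaves 6.452e+08 for the forklift, i.e. 88.10 dB(A).
Required insertion loss = 92.5 − 88.10 = 4.40 dB.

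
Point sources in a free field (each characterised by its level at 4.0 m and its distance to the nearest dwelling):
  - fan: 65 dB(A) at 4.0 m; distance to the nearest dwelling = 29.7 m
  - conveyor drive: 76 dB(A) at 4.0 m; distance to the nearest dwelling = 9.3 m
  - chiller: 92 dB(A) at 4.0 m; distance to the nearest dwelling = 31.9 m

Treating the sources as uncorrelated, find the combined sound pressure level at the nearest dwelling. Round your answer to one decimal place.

Apply inverse-square spreading to bring every level to the receiver, then sum 10^(L/10).
fan: 65 − 20·log₁₀(29.7/4.0) = 65 − 17.41 = 47.59 dB(A).
conveyor drive: 76 − 20·log₁₀(9.3/4.0) = 76 − 7.33 = 68.67 dB(A).
chiller: 92 − 20·log₁₀(31.9/4.0) = 92 − 18.03 = 73.97 dB(A).
Σ 10^(L/10) = 3.234e+07 → L_total = 10·log₁₀(3.234e+07) = 75.10 dB(A).

75.1 dB(A)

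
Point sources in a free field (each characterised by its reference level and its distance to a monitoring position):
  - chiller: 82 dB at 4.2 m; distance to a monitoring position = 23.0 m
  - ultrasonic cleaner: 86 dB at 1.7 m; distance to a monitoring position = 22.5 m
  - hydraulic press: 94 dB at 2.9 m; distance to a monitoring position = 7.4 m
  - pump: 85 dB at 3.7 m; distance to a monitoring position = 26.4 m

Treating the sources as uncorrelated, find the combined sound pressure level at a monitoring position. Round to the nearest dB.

First find each source's level at the receiver (point-source: −20·log₁₀(r/r_ref)), then combine on an intensity basis.
chiller: 82 − 20·log₁₀(23.0/4.2) = 82 − 14.77 = 67.23 dB.
ultrasonic cleaner: 86 − 20·log₁₀(22.5/1.7) = 86 − 22.43 = 63.57 dB.
hydraulic press: 94 − 20·log₁₀(7.4/2.9) = 94 − 8.14 = 85.86 dB.
pump: 85 − 20·log₁₀(26.4/3.7) = 85 − 17.07 = 67.93 dB.
Σ 10^(L/10) = 3.995e+08 → L_total = 10·log₁₀(3.995e+08) = 86.02 dB.

86 dB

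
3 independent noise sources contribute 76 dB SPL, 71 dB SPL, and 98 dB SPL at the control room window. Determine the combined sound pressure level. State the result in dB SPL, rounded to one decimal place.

For uncorrelated sources the intensities add, so convert each level to linear form, sum, and take 10·log₁₀ of the total.
Σ 10^(L/10) = 10^(76/10) + 10^(71/10) + 10^(98/10) = 6.362e+09.
L_total = 10·log₁₀(6.362e+09) = 98.04 dB SPL.

98.0 dB SPL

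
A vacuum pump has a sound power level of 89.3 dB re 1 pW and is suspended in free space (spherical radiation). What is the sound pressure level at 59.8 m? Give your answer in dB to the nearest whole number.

43 dB

Free-field spherical radiation: L_p = L_w − 10·log₁₀(4π·r²), r = 59.8 m.
4π·r² = 4.494e+04 m², 10·log₁₀ of that is 46.526 dB.
L_p = 89.3 − 46.526 = 42.77 dB.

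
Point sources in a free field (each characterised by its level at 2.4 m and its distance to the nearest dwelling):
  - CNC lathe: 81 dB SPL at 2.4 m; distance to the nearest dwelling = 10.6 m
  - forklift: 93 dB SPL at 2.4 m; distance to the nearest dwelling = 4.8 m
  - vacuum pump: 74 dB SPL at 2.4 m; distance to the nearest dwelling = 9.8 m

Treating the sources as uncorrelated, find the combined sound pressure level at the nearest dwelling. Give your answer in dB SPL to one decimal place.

87.0 dB SPL

Apply inverse-square spreading to bring every level to the receiver, then sum 10^(L/10).
CNC lathe: 81 − 20·log₁₀(10.6/2.4) = 81 − 12.90 = 68.10 dB SPL.
forklift: 93 − 20·log₁₀(4.8/2.4) = 93 − 6.02 = 86.98 dB SPL.
vacuum pump: 74 − 20·log₁₀(9.8/2.4) = 74 − 12.22 = 61.78 dB SPL.
Σ 10^(L/10) = 5.068e+08 → L_total = 10·log₁₀(5.068e+08) = 87.05 dB SPL.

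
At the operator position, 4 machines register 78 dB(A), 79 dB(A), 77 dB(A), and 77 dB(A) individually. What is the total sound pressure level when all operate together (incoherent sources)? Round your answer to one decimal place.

83.9 dB(A)

Incoherent sources combine by intensity addition: L_total = 10·log₁₀(Σ 10^(L_i/10)).
Σ 10^(L/10) = 10^(78/10) + 10^(79/10) + 10^(77/10) + 10^(77/10) = 2.428e+08.
L_total = 10·log₁₀(2.428e+08) = 83.85 dB(A).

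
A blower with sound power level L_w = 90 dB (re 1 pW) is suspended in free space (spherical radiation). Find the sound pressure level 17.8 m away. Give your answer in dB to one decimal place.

54.0 dB

L_p = L_w − 10·log₁₀(4π·r²) with r = 17.8 m.
4π·r² = 3982 m², 10·log₁₀ of that is 36.000 dB.
L_p = 90 − 36.000 = 54.00 dB.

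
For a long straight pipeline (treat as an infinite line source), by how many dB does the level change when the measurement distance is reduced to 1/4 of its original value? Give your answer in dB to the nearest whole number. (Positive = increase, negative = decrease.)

With cylindrical spreading the level changes by −10·log₁₀(r₂/r₁).
ΔL = −10·log₁₀(0.25) = +6.02 dB.

+6 dB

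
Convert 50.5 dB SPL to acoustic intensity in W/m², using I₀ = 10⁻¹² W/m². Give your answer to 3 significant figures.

I/I₀ = 10^(50.5/10) = 1.122e+05, so I = 1.122e+05 × 10⁻¹² W/m².

1.12e-07 W/m²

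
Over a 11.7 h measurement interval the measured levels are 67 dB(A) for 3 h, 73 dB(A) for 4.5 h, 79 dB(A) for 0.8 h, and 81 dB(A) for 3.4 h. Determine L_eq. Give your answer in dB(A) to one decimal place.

Weight each interval's intensity by its duration and average over T = 11.7 h:
Σ tᵢ·10^(Lᵢ/10) = 3·10^(67/10) + 4.5·10^(73/10) + 0.8·10^(79/10) + 3.4·10^(81/10) = 5.964e+08.
L_eq = 10·log₁₀(5.964e+08/11.7) = 77.07 dB(A).

77.1 dB(A)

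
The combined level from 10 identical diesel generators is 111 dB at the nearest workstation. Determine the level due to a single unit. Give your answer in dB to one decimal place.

Dividing the total intensity by 10 lowers the level by 10·log₁₀ 10 = 10.000 dB: L₁ = 111 − 10.000.

101.0 dB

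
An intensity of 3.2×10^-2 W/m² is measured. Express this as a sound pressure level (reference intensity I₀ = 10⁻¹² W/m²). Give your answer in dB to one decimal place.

105.1 dB

L = 10·log₁₀(I/I₀) = 10·log₁₀(3.2×10^-2/10⁻¹²) = 10·log₁₀(3.2×10^10).
L = 10·(0.5051 + 10) = 105.05 dB.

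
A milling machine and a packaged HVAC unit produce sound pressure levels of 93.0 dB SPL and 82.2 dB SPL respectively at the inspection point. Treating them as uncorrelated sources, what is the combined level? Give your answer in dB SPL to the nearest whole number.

Incoherent sources combine by intensity addition: L_total = 10·log₁₀(Σ 10^(L_i/10)).
Σ 10^(L/10) = 10^(93.0/10) + 10^(82.2/10) = 2.161e+09.
L_total = 10·log₁₀(2.161e+09) = 93.35 dB SPL.

93 dB SPL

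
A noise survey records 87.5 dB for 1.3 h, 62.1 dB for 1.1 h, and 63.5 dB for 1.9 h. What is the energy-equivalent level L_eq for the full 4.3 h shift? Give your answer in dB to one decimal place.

Weight each interval's intensity by its duration and average over T = 4.3 h:
Σ tᵢ·10^(Lᵢ/10) = 1.3·10^(87.5/10) + 1.1·10^(62.1/10) + 1.9·10^(63.5/10) = 7.371e+08.
L_eq = 10·log₁₀(7.371e+08/4.3) = 82.34 dB.

82.3 dB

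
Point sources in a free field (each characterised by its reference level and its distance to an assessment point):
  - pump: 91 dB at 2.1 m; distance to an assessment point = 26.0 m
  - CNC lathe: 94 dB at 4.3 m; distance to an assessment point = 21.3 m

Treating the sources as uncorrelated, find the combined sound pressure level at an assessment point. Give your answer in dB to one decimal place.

First find each source's level at the receiver (point-source: −20·log₁₀(r/r_ref)), then combine on an intensity basis.
pump: 91 − 20·log₁₀(26.0/2.1) = 91 − 21.86 = 69.14 dB.
CNC lathe: 94 − 20·log₁₀(21.3/4.3) = 94 − 13.90 = 80.10 dB.
Σ 10^(L/10) = 1.106e+08 → L_total = 10·log₁₀(1.106e+08) = 80.44 dB.

80.4 dB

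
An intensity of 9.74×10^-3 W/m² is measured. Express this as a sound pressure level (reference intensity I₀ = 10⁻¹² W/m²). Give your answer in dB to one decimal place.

I/I₀ = 9.74×10^-3/10⁻¹² = 9.74×10^9, and L = 10·log₁₀(I/I₀).
L = 10·(0.9886 + 9) = 99.89 dB.

99.9 dB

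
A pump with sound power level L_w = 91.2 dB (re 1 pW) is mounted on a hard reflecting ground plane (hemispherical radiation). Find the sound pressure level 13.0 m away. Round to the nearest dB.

The power spreads over a hemisphere of area 2π·r², so L_p = L_w − 10·log₁₀(2π·r²).
2π·r² = 1062 m², 10·log₁₀ of that is 30.261 dB.
L_p = 91.2 − 30.261 = 60.94 dB.

61 dB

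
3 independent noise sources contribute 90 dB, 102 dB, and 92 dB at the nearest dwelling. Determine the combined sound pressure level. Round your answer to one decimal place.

Incoherent sources combine by intensity addition: L_total = 10·log₁₀(Σ 10^(L_i/10)).
Σ 10^(L/10) = 10^(90/10) + 10^(102/10) + 10^(92/10) = 1.843e+10.
L_total = 10·log₁₀(1.843e+10) = 102.66 dB.

102.7 dB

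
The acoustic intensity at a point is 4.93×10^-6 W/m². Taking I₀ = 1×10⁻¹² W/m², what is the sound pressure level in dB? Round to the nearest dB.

Dividing by I₀ shifts the exponent by 12: I/I₀ = 4.93×10^6.
L = 10·(0.6928 + 6) = 66.93 dB.

67 dB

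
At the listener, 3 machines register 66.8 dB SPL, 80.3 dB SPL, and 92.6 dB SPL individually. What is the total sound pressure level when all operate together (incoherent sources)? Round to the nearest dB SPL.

Incoherent sources combine by intensity addition: L_total = 10·log₁₀(Σ 10^(L_i/10)).
Σ 10^(L/10) = 10^(66.8/10) + 10^(80.3/10) + 10^(92.6/10) = 1.932e+09.
L_total = 10·log₁₀(1.932e+09) = 92.86 dB SPL.

93 dB SPL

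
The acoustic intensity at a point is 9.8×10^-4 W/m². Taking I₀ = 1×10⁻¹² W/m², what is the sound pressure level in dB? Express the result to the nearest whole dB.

90 dB

L = 10·log₁₀(I/I₀) = 10·log₁₀(9.8×10^-4/10⁻¹²) = 10·log₁₀(9.8×10^8).
L = 10·(0.9912 + 8) = 89.91 dB.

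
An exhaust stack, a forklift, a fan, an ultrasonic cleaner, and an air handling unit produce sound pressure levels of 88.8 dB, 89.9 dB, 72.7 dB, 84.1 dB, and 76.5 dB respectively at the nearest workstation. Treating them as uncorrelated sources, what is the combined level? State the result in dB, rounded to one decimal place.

93.1 dB

Incoherent sources combine by intensity addition: L_total = 10·log₁₀(Σ 10^(L_i/10)).
Σ 10^(L/10) = 10^(88.8/10) + 10^(89.9/10) + 10^(72.7/10) + 10^(84.1/10) + 10^(76.5/10) = 2.056e+09.
L_total = 10·log₁₀(2.056e+09) = 93.13 dB.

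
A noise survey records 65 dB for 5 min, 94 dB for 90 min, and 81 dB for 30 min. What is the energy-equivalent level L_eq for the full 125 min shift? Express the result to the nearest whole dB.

The energy average is taken in the linear domain: L_eq = 10·log₁₀[(Σ tᵢ·10^(Lᵢ/10))/T], T = 125 min.
Σ tᵢ·10^(Lᵢ/10) = 5·10^(65/10) + 90·10^(94/10) + 30·10^(81/10) = 2.299e+11.
L_eq = 10·log₁₀(2.299e+11/125) = 92.65 dB.

93 dB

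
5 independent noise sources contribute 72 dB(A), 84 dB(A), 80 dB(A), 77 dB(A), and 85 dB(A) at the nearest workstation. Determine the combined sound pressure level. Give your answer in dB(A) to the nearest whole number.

89 dB(A)

Incoherent sources combine by intensity addition: L_total = 10·log₁₀(Σ 10^(L_i/10)).
Σ 10^(L/10) = 10^(72/10) + 10^(84/10) + 10^(80/10) + 10^(77/10) + 10^(85/10) = 7.334e+08.
L_total = 10·log₁₀(7.334e+08) = 88.65 dB(A).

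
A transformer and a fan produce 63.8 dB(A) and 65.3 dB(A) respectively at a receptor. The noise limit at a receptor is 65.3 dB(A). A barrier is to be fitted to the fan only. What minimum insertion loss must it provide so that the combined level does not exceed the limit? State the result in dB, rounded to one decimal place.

5.3 dB

The untreated sources together contribute 10^(63.8/10) = 2.399e+06, i.e. 63.80 dB(A).
The limit corresponds to 10^(65.3/10) = 3.388e+06; subtracting the fixed part leaves 9.896e+05 for the fan, i.e. 59.95 dB(A).
So the fan must be reduced from 65.3 to 59.95 dB(A): IL = 5.35 dB.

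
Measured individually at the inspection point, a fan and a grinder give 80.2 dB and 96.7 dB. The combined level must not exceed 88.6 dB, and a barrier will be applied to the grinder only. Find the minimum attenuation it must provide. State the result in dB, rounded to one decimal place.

Everything except the grinder sums to 10^(80.2/10) = 1.047e+08 in linear terms, 80.20 dB.
The limit corresponds to 10^(88.6/10) = 7.244e+08; subtracting the fixed part leaves 6.197e+08 for the grinder, i.e. 87.92 dB.
Required insertion loss = 96.7 − 87.92 = 8.78 dB.

8.8 dB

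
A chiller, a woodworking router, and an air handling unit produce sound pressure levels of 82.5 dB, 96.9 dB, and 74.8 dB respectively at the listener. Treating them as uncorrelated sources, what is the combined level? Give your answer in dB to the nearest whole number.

For uncorrelated sources the intensities add, so convert each level to linear form, sum, and take 10·log₁₀ of the total.
Σ 10^(L/10) = 10^(82.5/10) + 10^(96.9/10) + 10^(74.8/10) = 5.106e+09.
L_total = 10·log₁₀(5.106e+09) = 97.08 dB.

97 dB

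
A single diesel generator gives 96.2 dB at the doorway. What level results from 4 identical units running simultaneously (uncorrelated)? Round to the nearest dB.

With 4 equal, uncorrelated contributions the intensity is 4× that of one unit, giving a rise of 10·log₁₀ 4.
L_total = 96.2 + 10·log₁₀(4) = 96.2 + 6.021 = 102.22 dB.

102 dB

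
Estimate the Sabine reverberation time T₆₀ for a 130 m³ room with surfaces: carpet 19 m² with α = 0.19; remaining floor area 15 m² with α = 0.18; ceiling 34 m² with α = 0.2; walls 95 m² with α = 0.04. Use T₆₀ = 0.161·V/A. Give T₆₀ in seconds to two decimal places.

1.24 s

Total absorption A = 19·0.19 + 15·0.18 + 34·0.2 + 95·0.04 = 16.91 m² sabins.
T₆₀ = 0.161·V/A = 0.161·130/16.91 = 1.238 s.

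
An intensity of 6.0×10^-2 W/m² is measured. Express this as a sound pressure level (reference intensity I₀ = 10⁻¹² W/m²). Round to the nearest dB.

108 dB

I/I₀ = 6.0×10^-2/10⁻¹² = 6.0×10^10, and L = 10·log₁₀(I/I₀).
L = 10·(0.7782 + 10) = 107.78 dB.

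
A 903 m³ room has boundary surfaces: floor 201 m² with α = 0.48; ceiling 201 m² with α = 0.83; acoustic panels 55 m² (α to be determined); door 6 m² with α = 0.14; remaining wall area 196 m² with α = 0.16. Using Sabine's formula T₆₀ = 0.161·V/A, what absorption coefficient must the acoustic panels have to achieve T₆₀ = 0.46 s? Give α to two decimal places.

0.37

Required total absorption A = 0.161·903/0.46 = 316.05 m².
Absorption from the other surfaces = 201·0.48 + 201·0.83 + 6·0.14 + 196·0.16 = 295.51 m², so the acoustic panels must supply 20.54 m² over 55 m².
α = 20.54/55 = 0.373.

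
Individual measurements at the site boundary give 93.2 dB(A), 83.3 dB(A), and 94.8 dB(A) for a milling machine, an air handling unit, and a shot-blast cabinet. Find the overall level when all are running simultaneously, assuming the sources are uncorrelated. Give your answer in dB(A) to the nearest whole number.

For uncorrelated sources the intensities add, so convert each level to linear form, sum, and take 10·log₁₀ of the total.
Σ 10^(L/10) = 10^(93.2/10) + 10^(83.3/10) + 10^(94.8/10) = 5.323e+09.
L_total = 10·log₁₀(5.323e+09) = 97.26 dB(A).

97 dB(A)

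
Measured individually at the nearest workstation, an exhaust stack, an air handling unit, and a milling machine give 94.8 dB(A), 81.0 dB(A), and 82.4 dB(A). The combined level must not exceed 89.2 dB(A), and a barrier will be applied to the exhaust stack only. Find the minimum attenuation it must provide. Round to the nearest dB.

8 dB

Fixed contribution from the other sources: Σ 10^(L/10) = 10^(81.0/10) + 10^(82.4/10) = 2.997e+08 (84.77 dB(A)).
The limit corresponds to 10^(89.2/10) = 8.318e+08; subtracting the fixed part leaves 5.321e+08 for the exhaust stack, i.e. 87.26 dB(A).
So the exhaust stack must be reduced from 94.8 to 87.26 dB(A): IL = 7.54 dB.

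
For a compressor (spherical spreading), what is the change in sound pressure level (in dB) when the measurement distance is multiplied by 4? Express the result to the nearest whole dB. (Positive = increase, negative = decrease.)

A point source loses 6 dB per doubling of distance; generally ΔL = −20·log₁₀(r₂/r₁).
ΔL = −20·log₁₀(4) = -12.04 dB.

-12 dB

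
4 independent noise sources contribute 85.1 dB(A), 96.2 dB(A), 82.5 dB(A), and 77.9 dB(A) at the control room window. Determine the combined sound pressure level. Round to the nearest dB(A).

For uncorrelated sources the intensities add, so convert each level to linear form, sum, and take 10·log₁₀ of the total.
Σ 10^(L/10) = 10^(85.1/10) + 10^(96.2/10) + 10^(82.5/10) + 10^(77.9/10) = 4.732e+09.
L_total = 10·log₁₀(4.732e+09) = 96.75 dB(A).

97 dB(A)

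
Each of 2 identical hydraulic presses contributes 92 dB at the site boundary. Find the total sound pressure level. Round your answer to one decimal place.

95.0 dB

N identical incoherent sources raise the level by 10·log₁₀ N.
L_total = 92 + 10·log₁₀(2) = 92 + 3.010 = 95.01 dB.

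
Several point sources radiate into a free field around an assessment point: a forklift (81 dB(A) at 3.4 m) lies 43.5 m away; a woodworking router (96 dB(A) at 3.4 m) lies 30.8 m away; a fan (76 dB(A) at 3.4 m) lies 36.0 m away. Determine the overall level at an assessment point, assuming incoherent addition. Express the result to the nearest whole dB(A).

77 dB(A)

First find each source's level at the receiver (point-source: −20·log₁₀(r/r_ref)), then combine on an intensity basis.
forklift: 81 − 20·log₁₀(43.5/3.4) = 81 − 22.14 = 58.86 dB(A).
woodworking router: 96 − 20·log₁₀(30.8/3.4) = 96 − 19.14 = 76.86 dB(A).
fan: 76 − 20·log₁₀(36.0/3.4) = 76 − 20.50 = 55.50 dB(A).
Σ 10^(L/10) = 4.964e+07 → L_total = 10·log₁₀(4.964e+07) = 76.96 dB(A).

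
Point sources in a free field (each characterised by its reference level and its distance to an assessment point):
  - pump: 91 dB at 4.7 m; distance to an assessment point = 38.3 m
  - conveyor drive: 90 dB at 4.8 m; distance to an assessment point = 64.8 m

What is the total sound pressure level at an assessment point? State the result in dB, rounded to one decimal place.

73.9 dB

First find each source's level at the receiver (point-source: −20·log₁₀(r/r_ref)), then combine on an intensity basis.
pump: 91 − 20·log₁₀(38.3/4.7) = 91 − 18.22 = 72.78 dB.
conveyor drive: 90 − 20·log₁₀(64.8/4.8) = 90 − 22.61 = 67.39 dB.
Σ 10^(L/10) = 2.445e+07 → L_total = 10·log₁₀(2.445e+07) = 73.88 dB.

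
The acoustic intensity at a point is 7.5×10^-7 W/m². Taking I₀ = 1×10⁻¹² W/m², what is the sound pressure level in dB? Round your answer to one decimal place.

58.8 dB

L = 10·log₁₀(I/I₀) = 10·log₁₀(7.5×10^-7/10⁻¹²) = 10·log₁₀(7.5×10^5).
L = 10·(0.8751 + 5) = 58.75 dB.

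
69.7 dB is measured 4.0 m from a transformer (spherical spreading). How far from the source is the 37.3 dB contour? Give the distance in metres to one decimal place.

The 32.4 dB drop corresponds to a distance ratio of 10^(32.4/20) for a point source.
r₂ = 4.0·10^((69.7−37.3)/20) = 4.0·10^(32.4/20) = 166.75 m.

166.7 m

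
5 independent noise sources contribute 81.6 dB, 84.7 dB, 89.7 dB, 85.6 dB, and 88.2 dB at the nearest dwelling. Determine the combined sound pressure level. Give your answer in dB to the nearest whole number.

94 dB

Incoherent sources combine by intensity addition: L_total = 10·log₁₀(Σ 10^(L_i/10)).
Σ 10^(L/10) = 10^(81.6/10) + 10^(84.7/10) + 10^(89.7/10) + 10^(85.6/10) + 10^(88.2/10) = 2.397e+09.
L_total = 10·log₁₀(2.397e+09) = 93.80 dB.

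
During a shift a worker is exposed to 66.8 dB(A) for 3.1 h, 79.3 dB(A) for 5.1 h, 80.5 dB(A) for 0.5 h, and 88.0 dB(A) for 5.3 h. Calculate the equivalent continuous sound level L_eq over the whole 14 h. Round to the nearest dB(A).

L_eq = 10·log₁₀[(1/T)·Σ tᵢ·10^(Lᵢ/10)] with T = 14 h.
Σ tᵢ·10^(Lᵢ/10) = 3.1·10^(66.8/10) + 5.1·10^(79.3/10) + 0.5·10^(80.5/10) + 5.3·10^(88.0/10) = 3.849e+09.
L_eq = 10·log₁₀(3.849e+09/14) = 84.39 dB(A).

84 dB(A)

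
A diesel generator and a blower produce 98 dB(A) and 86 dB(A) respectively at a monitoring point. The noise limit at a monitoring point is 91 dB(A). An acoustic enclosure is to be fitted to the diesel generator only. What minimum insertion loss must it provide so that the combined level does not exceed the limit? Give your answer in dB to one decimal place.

Fixed contribution from the other source: Σ 10^(L/10) = 10^(86/10) = 3.981e+08 (86.00 dB(A)).
To meet 91 dB(A) overall, the treated diesel generator may contribute at most 10^(91/10) − 3.981e+08 = 8.608e+08, i.e. 89.35 dB(A).
Required insertion loss = 98 − 89.35 = 8.65 dB.

8.7 dB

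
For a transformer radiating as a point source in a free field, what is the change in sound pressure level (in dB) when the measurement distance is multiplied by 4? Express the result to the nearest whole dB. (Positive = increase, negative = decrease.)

-12 dB

Point-source spreading: ΔL = −20·log₁₀(r₂/r₁).
ΔL = −20·log₁₀(4) = -12.04 dB.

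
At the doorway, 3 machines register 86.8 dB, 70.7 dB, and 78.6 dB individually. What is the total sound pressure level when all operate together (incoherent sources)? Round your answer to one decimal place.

For uncorrelated sources the intensities add, so convert each level to linear form, sum, and take 10·log₁₀ of the total.
Σ 10^(L/10) = 10^(86.8/10) + 10^(70.7/10) + 10^(78.6/10) = 5.628e+08.
L_total = 10·log₁₀(5.628e+08) = 87.50 dB.

87.5 dB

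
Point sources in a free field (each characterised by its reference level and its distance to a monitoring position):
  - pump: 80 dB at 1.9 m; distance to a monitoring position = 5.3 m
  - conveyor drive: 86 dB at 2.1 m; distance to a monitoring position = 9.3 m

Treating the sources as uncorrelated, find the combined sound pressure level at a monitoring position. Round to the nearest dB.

First find each source's level at the receiver (point-source: −20·log₁₀(r/r_ref)), then combine on an intensity basis.
pump: 80 − 20·log₁₀(5.3/1.9) = 80 − 8.91 = 71.09 dB.
conveyor drive: 86 − 20·log₁₀(9.3/2.1) = 86 − 12.93 = 73.07 dB.
Σ 10^(L/10) = 3.315e+07 → L_total = 10·log₁₀(3.315e+07) = 75.20 dB.

75 dB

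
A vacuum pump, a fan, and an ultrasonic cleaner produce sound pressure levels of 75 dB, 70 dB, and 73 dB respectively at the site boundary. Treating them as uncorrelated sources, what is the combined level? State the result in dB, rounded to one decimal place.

Incoherent sources combine by intensity addition: L_total = 10·log₁₀(Σ 10^(L_i/10)).
Σ 10^(L/10) = 10^(75/10) + 10^(70/10) + 10^(73/10) = 6.158e+07.
L_total = 10·log₁₀(6.158e+07) = 77.89 dB.

77.9 dB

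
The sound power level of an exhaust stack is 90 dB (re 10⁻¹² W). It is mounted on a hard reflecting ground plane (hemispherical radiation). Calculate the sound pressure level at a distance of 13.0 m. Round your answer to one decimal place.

59.7 dB

L_p = L_w − 10·log₁₀(2π·r²) with r = 13.0 m.
2π·r² = 1062 m², 10·log₁₀ of that is 30.261 dB.
L_p = 90 − 30.261 = 59.74 dB.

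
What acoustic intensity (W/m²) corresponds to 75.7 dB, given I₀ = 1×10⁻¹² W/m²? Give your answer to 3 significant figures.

L = 10·log₁₀(I/I₀) ⇒ I = I₀·10^(L/10) = 10⁻¹² × 10^7.57.

3.72e-05 W/m²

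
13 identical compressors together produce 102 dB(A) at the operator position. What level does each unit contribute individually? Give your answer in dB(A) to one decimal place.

Dividing the total intensity by 13 lowers the level by 10·log₁₀ 13 = 11.139 dB: L₁ = 102 − 11.139.

90.9 dB(A)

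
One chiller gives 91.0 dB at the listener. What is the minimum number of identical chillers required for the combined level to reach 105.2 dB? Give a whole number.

27

N identical sources give L₁ + 10·log₁₀ N, so require 10·log₁₀ N ≥ 105.2 − 91.0 = 14.2 dB.
N ≥ 10^(14.2/10) = 26.303, so N = 27.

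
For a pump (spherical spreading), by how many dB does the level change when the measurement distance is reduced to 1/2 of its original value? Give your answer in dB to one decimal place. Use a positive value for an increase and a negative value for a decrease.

With spherical spreading the level changes by −20·log₁₀(r₂/r₁).
ΔL = −20·log₁₀(0.5) = +6.02 dB.

+6.0 dB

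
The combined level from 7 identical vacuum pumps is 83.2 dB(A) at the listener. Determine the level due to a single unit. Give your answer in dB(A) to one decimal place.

74.7 dB(A)

7 equal contributions raise the level by 10·log₁₀ 7 = 8.451 dB, so each unit alone gives 83.2 − 8.451.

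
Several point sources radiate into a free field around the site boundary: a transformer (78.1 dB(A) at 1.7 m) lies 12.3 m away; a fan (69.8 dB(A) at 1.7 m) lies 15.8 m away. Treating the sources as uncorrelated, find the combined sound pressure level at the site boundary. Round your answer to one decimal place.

Apply inverse-square spreading to bring every level to the receiver, then sum 10^(L/10).
transformer: 78.1 − 20·log₁₀(12.3/1.7) = 78.1 − 17.19 = 60.91 dB(A).
fan: 69.8 − 20·log₁₀(15.8/1.7) = 69.8 − 19.36 = 50.44 dB(A).
Σ 10^(L/10) = 1.344e+06 → L_total = 10·log₁₀(1.344e+06) = 61.28 dB(A).

61.3 dB(A)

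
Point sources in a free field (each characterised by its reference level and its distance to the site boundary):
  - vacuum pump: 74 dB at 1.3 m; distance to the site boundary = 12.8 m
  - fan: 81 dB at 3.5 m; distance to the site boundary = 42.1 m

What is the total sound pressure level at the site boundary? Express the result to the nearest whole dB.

First find each source's level at the receiver (point-source: −20·log₁₀(r/r_ref)), then combine on an intensity basis.
vacuum pump: 74 − 20·log₁₀(12.8/1.3) = 74 − 19.87 = 54.13 dB.
fan: 81 − 20·log₁₀(42.1/3.5) = 81 − 21.60 = 59.40 dB.
Σ 10^(L/10) = 1.129e+06 → L_total = 10·log₁₀(1.129e+06) = 60.53 dB.

61 dB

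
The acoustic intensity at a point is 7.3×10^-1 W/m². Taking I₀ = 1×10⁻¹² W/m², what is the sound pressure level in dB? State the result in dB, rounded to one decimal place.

118.6 dB

Dividing by I₀ shifts the exponent by 12: I/I₀ = 7.3×10^11.
L = 10·(0.8633 + 11) = 118.63 dB.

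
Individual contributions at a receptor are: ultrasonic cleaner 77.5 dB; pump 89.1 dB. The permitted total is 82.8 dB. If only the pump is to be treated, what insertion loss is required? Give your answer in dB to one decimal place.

7.8 dB

Fixed contribution from the other source: Σ 10^(L/10) = 10^(77.5/10) = 5.623e+07 (77.50 dB).
To meet 82.8 dB overall, the treated pump may contribute at most 10^(82.8/10) − 5.623e+07 = 1.343e+08, i.e. 81.28 dB.
So the pump must be reduced from 89.1 to 81.28 dB: IL = 7.82 dB.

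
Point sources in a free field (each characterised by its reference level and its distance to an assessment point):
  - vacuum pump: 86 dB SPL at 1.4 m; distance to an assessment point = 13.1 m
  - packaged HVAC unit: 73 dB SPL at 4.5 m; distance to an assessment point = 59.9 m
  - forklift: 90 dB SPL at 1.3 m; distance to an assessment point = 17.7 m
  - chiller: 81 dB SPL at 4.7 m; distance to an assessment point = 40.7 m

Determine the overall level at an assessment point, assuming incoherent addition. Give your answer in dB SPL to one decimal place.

Propagate each source to the receiver with L = L_ref − 20·log₁₀(r/r_ref), then add intensities.
vacuum pump: 86 − 20·log₁₀(13.1/1.4) = 86 − 19.42 = 66.58 dB SPL.
packaged HVAC unit: 73 − 20·log₁₀(59.9/4.5) = 73 − 22.48 = 50.52 dB SPL.
forklift: 90 − 20·log₁₀(17.7/1.3) = 90 − 22.68 = 67.32 dB SPL.
chiller: 81 − 20·log₁₀(40.7/4.7) = 81 − 18.75 = 62.25 dB SPL.
Σ 10^(L/10) = 1.173e+07 → L_total = 10·log₁₀(1.173e+07) = 70.69 dB SPL.

70.7 dB SPL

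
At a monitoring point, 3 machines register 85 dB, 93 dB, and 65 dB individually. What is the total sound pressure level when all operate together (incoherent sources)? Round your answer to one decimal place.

93.6 dB

For uncorrelated sources the intensities add, so convert each level to linear form, sum, and take 10·log₁₀ of the total.
Σ 10^(L/10) = 10^(85/10) + 10^(93/10) + 10^(65/10) = 2.315e+09.
L_total = 10·log₁₀(2.315e+09) = 93.64 dB.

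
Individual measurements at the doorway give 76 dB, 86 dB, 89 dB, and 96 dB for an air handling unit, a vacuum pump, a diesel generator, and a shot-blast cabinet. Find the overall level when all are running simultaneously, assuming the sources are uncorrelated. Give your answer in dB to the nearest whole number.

97 dB

For uncorrelated sources the intensities add, so convert each level to linear form, sum, and take 10·log₁₀ of the total.
Σ 10^(L/10) = 10^(76/10) + 10^(86/10) + 10^(89/10) + 10^(96/10) = 5.213e+09.
L_total = 10·log₁₀(5.213e+09) = 97.17 dB.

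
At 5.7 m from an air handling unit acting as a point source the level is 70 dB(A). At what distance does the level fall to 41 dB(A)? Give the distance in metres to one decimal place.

160.6 m

Point-source spreading drops the level by 20·log₁₀(r₂/r₁); inverting, r₂/r₁ = 10^(ΔL/20).
r₂ = 5.7·10^((70−41)/20) = 5.7·10^(29.0/20) = 160.65 m.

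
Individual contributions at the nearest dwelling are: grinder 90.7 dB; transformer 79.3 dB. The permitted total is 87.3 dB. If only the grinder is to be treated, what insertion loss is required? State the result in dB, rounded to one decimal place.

4.1 dB

Fixed contribution from the other source: Σ 10^(L/10) = 10^(79.3/10) = 8.511e+07 (79.30 dB).
The limit corresponds to 10^(87.3/10) = 5.370e+08; subtracting the fixed part leaves 4.519e+08 for the grinder, i.e. 86.55 dB.
Required insertion loss = 90.7 − 86.55 = 4.15 dB.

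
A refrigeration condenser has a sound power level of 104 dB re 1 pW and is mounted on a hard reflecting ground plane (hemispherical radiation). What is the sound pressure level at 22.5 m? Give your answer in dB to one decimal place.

The power spreads over a hemisphere of area 2π·r², so L_p = L_w − 10·log₁₀(2π·r²).
2π·r² = 3181 m², 10·log₁₀ of that is 35.025 dB.
L_p = 104 − 35.025 = 68.97 dB.

69.0 dB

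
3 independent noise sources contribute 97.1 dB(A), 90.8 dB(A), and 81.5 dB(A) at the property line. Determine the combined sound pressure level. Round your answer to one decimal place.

For uncorrelated sources the intensities add, so convert each level to linear form, sum, and take 10·log₁₀ of the total.
Σ 10^(L/10) = 10^(97.1/10) + 10^(90.8/10) + 10^(81.5/10) = 6.472e+09.
L_total = 10·log₁₀(6.472e+09) = 98.11 dB(A).

98.1 dB(A)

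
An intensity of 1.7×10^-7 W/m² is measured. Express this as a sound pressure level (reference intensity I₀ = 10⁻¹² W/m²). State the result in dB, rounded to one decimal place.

Dividing by I₀ shifts the exponent by 12: I/I₀ = 1.7×10^5.
L = 10·(0.2304 + 5) = 52.30 dB.

52.3 dB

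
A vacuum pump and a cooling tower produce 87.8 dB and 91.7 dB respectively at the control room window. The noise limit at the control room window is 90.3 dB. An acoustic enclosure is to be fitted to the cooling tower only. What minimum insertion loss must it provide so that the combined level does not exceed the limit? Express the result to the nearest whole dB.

The untreated sources together contribute 10^(87.8/10) = 6.026e+08, i.e. 87.80 dB.
The limit corresponds to 10^(90.3/10) = 1.072e+09; subtracting the fixed part leaves 4.690e+08 for the cooling tower, i.e. 86.71 dB.
So the cooling tower must be reduced from 91.7 to 86.71 dB: IL = 4.99 dB.

5 dB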